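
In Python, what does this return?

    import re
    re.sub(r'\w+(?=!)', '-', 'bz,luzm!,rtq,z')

Lookahead/lookbehind check context without consuming it, so the matched span excludes the asserted characters.
Matches: at [3:7] → 'luzm'.
Every occurrence is swapped for '-'.

'bz,-!,rtq,z'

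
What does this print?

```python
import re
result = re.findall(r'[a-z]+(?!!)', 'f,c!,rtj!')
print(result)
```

`(?!…)`/`(?<!…)` only lets a position through if the neighbouring text does NOT match; no characters are consumed.
Matches: at [0:1] → 'f'; at [5:7] → 'rt'.
`findall` yields the raw match text (2 of them) because the pattern has no groups.

['f', 'rt']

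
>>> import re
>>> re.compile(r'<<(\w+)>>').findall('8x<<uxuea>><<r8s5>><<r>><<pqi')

['uxuea', 'r8s5', 'r']

Walking the string: at [2:11] match '<<uxuea>>', group 1 = 'uxuea'; at [11:19] match '<<r8s5>>', group 1 = 'r8s5'; at [19:24] match '<<r>>', group 1 = 'r'.
Because there's exactly one group, `findall` drops the full match and keeps group 1 from each hit.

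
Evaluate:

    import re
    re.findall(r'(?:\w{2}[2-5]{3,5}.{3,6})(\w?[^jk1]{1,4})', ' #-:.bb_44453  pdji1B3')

['1B3']

This matches exactly 2 of a word character, then 3 to 5 of a character in [2-5], then 3 to 6 of any character (non-capturing group); then optionally a word character, then 1 to 4 of any character except [jk1] (captured).
Because there's exactly one group, `findall` drops the full match and keeps group 1 from the one hit.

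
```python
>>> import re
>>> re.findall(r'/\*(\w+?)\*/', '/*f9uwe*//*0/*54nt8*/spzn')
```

['f9uwe', '54nt8']

Scanning left to right: at [0:9] match '/*f9uwe*/', group 1 = 'f9uwe'; at [12:21] match '/*54nt8*/', group 1 = '54nt8'.
One capturing group, so `findall` returns just the captured substring from each match — 2 in all.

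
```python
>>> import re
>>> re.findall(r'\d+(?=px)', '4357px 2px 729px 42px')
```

Because the assertion is zero-width, the text it checks is not consumed and won't appear in the result.
No capturing groups, so `findall` returns the 4 full match strings.

['4357', '2', '729', '42']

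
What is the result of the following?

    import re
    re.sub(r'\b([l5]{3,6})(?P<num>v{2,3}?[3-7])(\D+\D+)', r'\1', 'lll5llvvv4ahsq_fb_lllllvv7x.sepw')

This matches a word boundary (`\b`, zero-width); then 3 to 6 of one of [l5] (captured); then 2 to 3 of the literal 'v' (lazy), then a character in [3-7] (captured as 'num'); then one or more of a non-digit, then one or more of a non-digit (captured).
Matches: at [0:25] → 'lll5llvvv4ahsq_fb_lllllvv'.
`\1` in the replacement pulls in group 1's text for each match.

'lll5ll7x.sepw'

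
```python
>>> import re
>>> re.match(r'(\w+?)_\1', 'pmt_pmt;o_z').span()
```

After group 1 captures some text, `\1` only succeeds where that same text appears again.
With `match`, the pattern is implicitly anchored at the beginning.
The match spans [0:7] → 'pmt_pmt'.
Captured: group 1 = 'pmt'.

(0, 7)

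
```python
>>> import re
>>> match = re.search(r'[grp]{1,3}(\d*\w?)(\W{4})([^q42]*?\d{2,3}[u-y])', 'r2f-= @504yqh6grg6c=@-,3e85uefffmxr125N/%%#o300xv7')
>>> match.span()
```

(0, 11)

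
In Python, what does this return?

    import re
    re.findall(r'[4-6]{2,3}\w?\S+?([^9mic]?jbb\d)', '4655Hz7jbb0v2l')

['7jbb0']

Pattern: 2 to 3 of a character in [4-6], then optionally a word character, then one or more of a non-whitespace character (lazy); then optionally any character except [9mic], then the literal 'jbb', then a digit (captured).
Lazy quantifiers expand one character at a time until the remainder of the pattern can match.
Walking the string: at [0:11] match '4655Hz7jbb0', group 1 = '7jbb0'.
Because there's exactly one group, `findall` drops the full match and keeps group 1 from the one hit.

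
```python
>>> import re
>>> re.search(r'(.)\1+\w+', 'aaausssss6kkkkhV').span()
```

`\1` has to match the exact text group 1 already captured.
`search` walks the string left to right and returns the first match it finds.
The match spans [0:16] → 'aaausssss6kkkkhV'.
Captured: group 1 = 'a'.

(0, 16)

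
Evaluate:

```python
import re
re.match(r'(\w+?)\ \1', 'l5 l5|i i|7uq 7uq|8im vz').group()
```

`re.match` won't scan ahead — the pattern has to work from the very first character.
The match spans [0:5] → 'l5 l5'.

'l5 l5'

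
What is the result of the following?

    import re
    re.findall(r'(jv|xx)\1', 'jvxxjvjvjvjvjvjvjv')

The backreference `\1` re-matches whatever the first group consumed, character for character.
One capturing group, so `findall` returns just the captured substring from each match — 3 in all.

['jv', 'jv', 'jv']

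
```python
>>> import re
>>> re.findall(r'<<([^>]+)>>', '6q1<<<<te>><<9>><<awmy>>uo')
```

['<<te', '9', 'awmy']

One capturing group, so `findall` returns just the captured substring from each match — 3 in all.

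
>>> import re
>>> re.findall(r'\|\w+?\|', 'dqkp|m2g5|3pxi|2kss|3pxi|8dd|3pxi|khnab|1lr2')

['|m2g5|', '|2kss|', '|8dd|', '|khnab|']

Since nothing is captured, `findall` lists the 4 matched substrings directly.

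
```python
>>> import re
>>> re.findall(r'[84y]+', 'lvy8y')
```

['y8y']

This matches one or more of one of [84y].
Scanning left to right: at [2:5] → 'y8y'.
No capturing groups, so `findall` returns the 1 full match string.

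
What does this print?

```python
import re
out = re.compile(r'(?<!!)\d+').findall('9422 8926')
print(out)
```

['9422', '8926']

The negative lookahead/lookbehind blocks any match where the forbidden context is present.
Matches: at [0:4] → '9422'; at [5:9] → '8926'.
With no groups in the pattern, `findall` gives back each whole match — 2 here.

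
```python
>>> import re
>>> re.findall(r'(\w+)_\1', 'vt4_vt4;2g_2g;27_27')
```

['vt4', '2g', '27']

`\1` has to match the exact text group 1 already captured.
One capturing group, so `findall` returns just the captured substring from each match — 3 in all.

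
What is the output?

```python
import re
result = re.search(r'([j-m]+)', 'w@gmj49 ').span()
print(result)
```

(3, 5)

The pattern matches one or more of a character in [j-m] (captured).
`re.search` scans for the first position where the pattern succeeds.
The match spans [3:5] → 'mj'.
Captured: group 1 = 'mj'.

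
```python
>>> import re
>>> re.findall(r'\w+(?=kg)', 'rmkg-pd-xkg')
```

The positive lookaround only admits positions where the adjacent text matches; those characters stay outside the span.
Since nothing is captured, `findall` lists the 2 matched substrings directly.

['rm', 'x']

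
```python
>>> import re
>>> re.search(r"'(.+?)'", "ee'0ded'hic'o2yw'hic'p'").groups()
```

('0ded',)

A non-greedy quantifier consumes as few characters as it can — just enough that the remainder of the pattern still matches from where it stops; whatever follows it matches normally.
`re.search` scans for the first position where the pattern succeeds.
The match spans [2:8] → "'0ded'".
Captured: group 1 = '0ded'.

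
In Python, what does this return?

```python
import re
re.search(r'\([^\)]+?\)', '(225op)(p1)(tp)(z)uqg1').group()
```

The match spans [0:7] → '(225op)'.

'(225op)'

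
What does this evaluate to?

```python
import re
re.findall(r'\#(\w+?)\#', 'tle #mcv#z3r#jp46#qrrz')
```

Matches: at [4:9] match '#mcv#', group 1 = 'mcv'; at [12:18] match '#jp46#', group 1 = 'jp46'.
Because there's exactly one group, `findall` drops the full match and keeps group 1 from each hit.

['mcv', 'jp46']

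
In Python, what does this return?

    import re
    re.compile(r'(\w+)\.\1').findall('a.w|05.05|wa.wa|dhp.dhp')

['05', 'wa', 'dhp']

`\1` is not a pattern — it's the concrete string captured by group 1, re-applied verbatim.
Scanning left to right: at [4:9] match '05.05', group 1 = '05'; at [10:15] match 'wa.wa', group 1 = 'wa'; at [16:23] match 'dhp.dhp', group 1 = 'dhp'.
With a single group, `findall` returns only what that group captured — 3 items.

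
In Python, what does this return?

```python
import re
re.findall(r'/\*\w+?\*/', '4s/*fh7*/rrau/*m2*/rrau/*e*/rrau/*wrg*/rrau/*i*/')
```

['/*fh7*/', '/*m2*/', '/*e*/', '/*wrg*/', '/*i*/']

Matches: at [2:9] → '/*fh7*/'; at [13:19] → '/*m2*/'; at [23:28] → '/*e*/'; at [32:39] → '/*wrg*/'; at [43:48] → '/*i*/'.
No capturing groups, so `findall` returns the 5 full match strings.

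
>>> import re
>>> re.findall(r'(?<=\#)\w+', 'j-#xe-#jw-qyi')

['xe', 'jw']

The `(?=…)`/`(?<=…)` assertion just peeks at neighbouring text; it doesn't advance the match position.
Walking the string: at [3:5] → 'xe'; at [7:9] → 'jw'.
No capturing groups, so `findall` returns the 2 full match strings.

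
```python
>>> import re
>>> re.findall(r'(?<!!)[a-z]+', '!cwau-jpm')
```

['wau', 'jpm']

Because the assertion is negative and zero-width, positions next to the forbidden text are skipped.
Scanning left to right: at [2:5] → 'wau'; at [6:9] → 'jpm'.
With no groups in the pattern, `findall` gives back each whole match — 2 here.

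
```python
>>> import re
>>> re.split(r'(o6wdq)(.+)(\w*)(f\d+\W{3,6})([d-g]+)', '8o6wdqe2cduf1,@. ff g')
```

['8', 'o6wdq', 'e2cdu', '', 'f1,@. ', 'ff', ' g']

The pattern matches the literal 'o6w', then the literal 'dq' (captured); then one or more of any character (captured); then zero or more of a word character (captured); then a literal 'f', then one or more of a digit, then 3 to 6 of a non-word character (captured); then one or more of a character in [d-g] (captured).
With a capturing group present, the delimiter's captured portion is kept in the result list.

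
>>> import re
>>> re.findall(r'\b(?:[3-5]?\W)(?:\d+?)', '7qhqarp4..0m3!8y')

['!8']

No capturing groups, so `findall` returns the 1 full match string.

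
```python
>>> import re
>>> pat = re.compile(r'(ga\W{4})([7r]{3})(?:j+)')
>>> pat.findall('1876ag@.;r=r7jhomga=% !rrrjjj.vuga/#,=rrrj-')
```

[('ga=% !', 'rrr'), ('ga/#,=', 'rrr')]

This matches the literal 'ga', then exactly 4 of a non-word character (captured); then exactly 3 of one of [7r] (captured); then one or more of a literal 'j' (non-capturing group).
With 2 capturing groups, `findall` returns a 2-tuple per match.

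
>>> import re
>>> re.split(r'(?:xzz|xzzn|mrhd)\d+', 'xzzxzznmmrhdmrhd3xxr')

Matches to split on: at [12:17] → 'mrhd3'.
The string is cut at each match, leaving 2 pieces.

['xzzxzznmmrhd', 'xxr']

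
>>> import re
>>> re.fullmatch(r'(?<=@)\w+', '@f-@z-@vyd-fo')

None

`fullmatch` succeeds only if the pattern covers the string from start to end.
Here there's no way to consume every character, so the call returns None.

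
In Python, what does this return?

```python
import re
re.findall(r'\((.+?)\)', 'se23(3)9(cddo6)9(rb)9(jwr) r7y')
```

With the lazy modifier that quantifier settles for the fewest repetitions that let the rest of the pattern succeed (the atoms after it are unaffected and can still be greedy).
Matches: at [4:7] match '(3)', group 1 = '3'; at [8:15] match '(cddo6)', group 1 = 'cddo6'; at [16:20] match '(rb)', group 1 = 'rb'; at [21:26] match '(jwr)', group 1 = 'jwr'.
Because there's exactly one group, `findall` drops the full match and keeps group 1 from each hit.

['3', 'cddo6', 'rb', 'jwr']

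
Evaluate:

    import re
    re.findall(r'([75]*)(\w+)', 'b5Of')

The pattern matches zero or more of one of [75] (captured); then one or more of a word character (captured).
Multiple groups make `findall` return tuples — one 2-tuple for the one match.

[('', 'b5Of')]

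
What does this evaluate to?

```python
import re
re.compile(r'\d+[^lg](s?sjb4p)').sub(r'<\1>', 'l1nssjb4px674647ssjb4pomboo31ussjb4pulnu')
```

The pattern matches one or more of a digit, then any character except [lg]; then optionally the literal 's', then the literal 'sj', then the literal 'b4p' (captured).
`\1` in the replacement pulls in group 1's text for each match.

'l<ssjb4p>x<sjb4p>omboo<ssjb4p>ulnu'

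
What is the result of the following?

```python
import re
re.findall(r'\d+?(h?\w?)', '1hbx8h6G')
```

['hb', 'h6']

One capturing group, so `findall` returns just the captured substring from each match — 2 in all.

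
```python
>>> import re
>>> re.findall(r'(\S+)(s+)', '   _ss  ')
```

[('_s', 's')]

Pattern: one or more of a non-whitespace character (captured); then one or more of a literal 's' (captured).
With 2 capturing groups, `findall` returns a 2-tuple per match.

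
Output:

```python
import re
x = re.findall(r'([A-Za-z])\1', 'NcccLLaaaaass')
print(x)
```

['c', 'L', 'a', 'a', 's']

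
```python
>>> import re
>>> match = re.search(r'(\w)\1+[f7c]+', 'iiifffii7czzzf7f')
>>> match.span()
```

(0, 6)

The backreference `\1` re-matches whatever the first group consumed, character for character.
`search` walks the string left to right and returns the first match it finds.
The match spans [0:6] → 'iiifff'.
Captured: group 1 = 'i'.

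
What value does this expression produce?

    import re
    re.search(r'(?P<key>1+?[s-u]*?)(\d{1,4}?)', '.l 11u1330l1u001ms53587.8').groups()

The match spans [3:5] → '11'.
Captured: group 1 = '1', group 2 = '1'.

('1', '1')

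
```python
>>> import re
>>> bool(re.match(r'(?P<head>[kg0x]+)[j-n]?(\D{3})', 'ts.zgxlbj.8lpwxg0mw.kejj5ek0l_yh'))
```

This matches one or more of one of [kg0x] (captured as 'head'); then optionally a character in [j-n]; then exactly 3 of a non-digit (captured).
`re.match` won't scan ahead — the pattern has to work from the very first character.
Here the string doesn't start with a match, so the call returns None, and `bool(None)` is False.

False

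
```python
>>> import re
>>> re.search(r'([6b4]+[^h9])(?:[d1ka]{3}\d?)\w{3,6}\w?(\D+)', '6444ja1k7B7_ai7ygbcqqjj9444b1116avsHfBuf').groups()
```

This matches one or more of one of [6b4], then any character except [h9] (captured); then exactly 3 of one of [d1ka], then optionally a digit (non-capturing group); then 3 to 6 of a word character, then optionally a word character; then one or more of a non-digit (captured).
`re.search` scans for the first position where the pattern succeeds.
The match spans [0:23] → '6444ja1k7B7_ai7ygbcqqjj'.
Captured: group 1 = '6444j', group 2 = 'gbcqqjj'.

('6444j', 'gbcqqjj')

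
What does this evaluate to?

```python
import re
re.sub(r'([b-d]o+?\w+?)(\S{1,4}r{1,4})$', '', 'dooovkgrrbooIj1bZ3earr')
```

''

The pattern matches a character in [b-d], then one or more of a literal 'o' (lazy), then one or more of a word character (lazy) (captured); then 1 to 4 of a non-whitespace character, then 1 to 4 of a literal 'r' (captured); then anchored at the end.
`sub` substitutes '' at each match site.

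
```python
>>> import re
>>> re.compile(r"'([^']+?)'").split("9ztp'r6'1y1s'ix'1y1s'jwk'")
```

['9ztp', 'r6', '1y1s', 'ix', '1y1s', 'jwk', '']

Matches to split on: at [4:8] → "'r6'"; at [12:16] → "'ix'"; at [20:25] → "'jwk'".
The group in the pattern means `split` returns the separators' captures alongside the pieces.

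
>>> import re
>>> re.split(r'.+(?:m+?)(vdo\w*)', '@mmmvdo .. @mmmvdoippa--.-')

This matches one or more of any character; then one or more of a literal 'm' (lazy) (non-capturing group); then the literal 'vdo', then zero or more of a word character (captured).
Matches to split on: at [0:22] → '@mmmvdo .. @mmmvdoippa'.
`re.split` interleaves the captured-group text with the surrounding fragments.

['', 'vdoippa', '--.-']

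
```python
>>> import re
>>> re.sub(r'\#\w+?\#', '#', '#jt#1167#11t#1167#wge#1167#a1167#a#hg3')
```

'#1167#1167#1167#a#hg3'

Matches: at [0:4] → '#jt#'; at [8:13] → '#11t#'; at [17:22] → '#wge#'; at [26:33] → '#a1167#'.
Every occurrence is swapped for '#'.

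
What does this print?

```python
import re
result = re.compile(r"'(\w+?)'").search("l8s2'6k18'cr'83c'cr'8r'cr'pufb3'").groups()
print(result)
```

The match spans [4:10] → "'6k18'".
Captured: group 1 = '6k18'.

('6k18',)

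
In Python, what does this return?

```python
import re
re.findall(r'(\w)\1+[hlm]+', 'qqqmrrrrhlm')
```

['q', 'r']

`\1` is not a pattern — it's the concrete string captured by group 1, re-applied verbatim.
One capturing group, so `findall` returns just the captured substring from each match — 2 in all.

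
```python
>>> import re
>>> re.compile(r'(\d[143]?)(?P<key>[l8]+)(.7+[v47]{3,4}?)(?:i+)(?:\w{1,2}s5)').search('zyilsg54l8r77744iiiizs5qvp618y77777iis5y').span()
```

The match spans [6:23] → '54l8r77744iiiizs5'.

(6, 23)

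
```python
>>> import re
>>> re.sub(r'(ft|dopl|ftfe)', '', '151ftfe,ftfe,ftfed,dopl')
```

'151fe,fe,fed,'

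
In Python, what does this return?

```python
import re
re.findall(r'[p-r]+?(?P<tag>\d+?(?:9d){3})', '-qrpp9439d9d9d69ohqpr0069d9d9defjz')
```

['9439d9d9d', '0069d9d9d']

Pattern: one or more of a character in [p-r] (lazy); then one or more of a digit (lazy), then the literal '9d' repeated 3 times (captured as 'tag').
Matches: at [1:14] match 'qrpp9439d9d9d', group 1 = '9439d9d9d'; at [18:30] match 'qpr0069d9d9d', group 1 = '0069d9d9d'.
`findall` collects group 1 from each match (2 total).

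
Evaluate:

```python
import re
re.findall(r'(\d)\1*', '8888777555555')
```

['8', '7', '5']

A backreference is literal: `\1` must see the identical characters the first group matched.
Matches: at [0:4] match '8888', group 1 = '8'; at [4:7] match '777', group 1 = '7'; at [7:13] match '555555', group 1 = '5'.
One capturing group, so `findall` returns just the captured substring from each match — 3 in all.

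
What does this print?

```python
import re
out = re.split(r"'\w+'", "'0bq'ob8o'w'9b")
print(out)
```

['', 'ob8o', '9b']

Matches to split on: at [0:5] → "'0bq'"; at [9:12] → "'w'".
`split` removes every match and returns the 3 fragments in between.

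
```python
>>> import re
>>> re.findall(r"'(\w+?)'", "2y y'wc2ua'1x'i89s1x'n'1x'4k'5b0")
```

Walking the string: at [4:11] match "'wc2ua'", group 1 = 'wc2ua'; at [13:21] match "'i89s1x'", group 1 = 'i89s1x'; at [22:26] match "'1x'", group 1 = '1x'.
Because there's exactly one group, `findall` drops the full match and keeps group 1 from each hit.

['wc2ua', 'i89s1x', '1x']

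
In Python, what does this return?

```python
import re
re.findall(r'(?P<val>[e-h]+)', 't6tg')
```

['g']

This matches one or more of a character in [e-h] (captured as 'val').
Walking the string: at [3:4] match 'g', group 1 = 'g'.
One capturing group, so `findall` returns just the captured substring from the one match — 1 in all.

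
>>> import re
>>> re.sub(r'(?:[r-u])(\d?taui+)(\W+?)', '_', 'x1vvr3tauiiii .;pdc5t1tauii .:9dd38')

A `+?`/`*?`/`{m,n}?` starts at its minimum and grows only as far as needed for what follows to match.
Each match is replaced by '_'.

'x1vv_.;pdc5_.:9dd38'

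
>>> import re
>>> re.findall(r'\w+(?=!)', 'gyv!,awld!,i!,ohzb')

['gyv', 'awld', 'i']

Because the assertion is zero-width, the text it checks is not consumed and won't appear in the result.
Since nothing is captured, `findall` lists the 3 matched substrings directly.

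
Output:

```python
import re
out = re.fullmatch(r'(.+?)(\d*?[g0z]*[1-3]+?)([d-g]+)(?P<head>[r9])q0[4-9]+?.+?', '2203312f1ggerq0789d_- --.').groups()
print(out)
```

('2203312f', '1', 'gge', 'r')

The match spans [0:25] → '2203312f1ggerq0789d_- --.'.
Captured: group 1 = '2203312f', group 2 = '1', group 3 = 'gge', group 4 = 'r'.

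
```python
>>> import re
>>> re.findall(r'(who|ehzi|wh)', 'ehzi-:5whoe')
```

Branches in `(...|...)` are attempted left-to-right; the first branch that allows the whole pattern to succeed is taken.
Matches: at [0:4] match 'ehzi', group 1 = 'ehzi'; at [7:10] match 'who', group 1 = 'who'.
One capturing group, so `findall` returns just the captured substring from each match — 2 in all.

['ehzi', 'who']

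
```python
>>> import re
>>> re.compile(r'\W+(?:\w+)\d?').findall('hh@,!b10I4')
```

['@,!b10I4']

Pattern: one or more of a non-word character; then one or more of a word character (non-capturing group); then optionally a digit.
Walking the string: at [2:10] → '@,!b10I4'.
With no groups in the pattern, `findall` gives back each whole match — 1 here.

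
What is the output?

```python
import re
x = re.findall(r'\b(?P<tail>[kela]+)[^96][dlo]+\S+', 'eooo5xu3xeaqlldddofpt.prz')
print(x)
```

The pattern matches a word boundary (`\b`, zero-width); then one or more of one of [kela] (captured as 'tail'); then any character except [96], then one or more of one of [dlo]; then one or more of a non-whitespace character.
Scanning left to right: at [0:25] match 'eooo5xu3xeaqlldddofpt.prz', group 1 = 'e'.
With a single group, `findall` returns only what that group captured — 1 item.

['e']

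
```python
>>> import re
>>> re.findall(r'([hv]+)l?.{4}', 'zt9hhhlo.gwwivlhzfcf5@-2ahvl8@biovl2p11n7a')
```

Because there's exactly one group, `findall` drops the full match and keeps group 1 from each hit.

['hhh', 'v', 'hv', 'v']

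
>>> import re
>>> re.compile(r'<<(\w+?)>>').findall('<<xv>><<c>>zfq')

Walking the string: at [0:6] match '<<xv>>', group 1 = 'xv'; at [6:11] match '<<c>>', group 1 = 'c'.
`findall` collects group 1 from each match (2 total).

['xv', 'c']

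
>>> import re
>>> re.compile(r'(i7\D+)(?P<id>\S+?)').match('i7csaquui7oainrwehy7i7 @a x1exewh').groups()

('i7csaquui', '7')

The match spans [0:10] → 'i7csaquui7'.
Captured: group 1 = 'i7csaquui', group 2 = '7'.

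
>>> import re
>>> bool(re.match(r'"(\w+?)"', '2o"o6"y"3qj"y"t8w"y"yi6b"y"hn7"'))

False

`re.match` only tries the pattern at the start of the string.
Here the string doesn't start with a match, so the call returns None, and `bool(None)` is False.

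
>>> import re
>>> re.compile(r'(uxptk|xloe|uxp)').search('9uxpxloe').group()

'uxp'

`re.search` scans for the first position where the pattern succeeds.
The match spans [1:4] → 'uxp'.
Captured: group 1 = 'uxp'.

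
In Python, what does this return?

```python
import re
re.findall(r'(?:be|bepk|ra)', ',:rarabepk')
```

['ra', 'ra', 'be']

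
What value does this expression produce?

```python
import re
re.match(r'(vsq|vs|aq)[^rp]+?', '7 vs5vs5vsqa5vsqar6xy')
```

None

With `match`, the pattern is implicitly anchored at the beginning.
Here the string doesn't start with a match, so the call returns None.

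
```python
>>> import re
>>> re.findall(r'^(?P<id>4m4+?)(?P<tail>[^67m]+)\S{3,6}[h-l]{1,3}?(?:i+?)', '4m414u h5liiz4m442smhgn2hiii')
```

[('4m4', '14u ')]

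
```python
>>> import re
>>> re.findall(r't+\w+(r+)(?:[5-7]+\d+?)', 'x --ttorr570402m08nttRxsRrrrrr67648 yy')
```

The pattern matches one or more of the literal 't', then one or more of a word character; then one or more of a literal 'r' (captured); then one or more of a character in [5-7], then one or more of a digit (lazy) (non-capturing group).
Matches: at [4:34] match 'ttorr570402m08nttRxsRrrrrr6764', group 1 = 'r'.
With a single group, `findall` returns only what that group captured — 1 item.

['r']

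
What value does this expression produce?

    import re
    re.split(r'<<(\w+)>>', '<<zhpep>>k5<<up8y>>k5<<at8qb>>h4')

['', 'zhpep', 'k5', 'up8y', 'k5', 'at8qb', 'h4']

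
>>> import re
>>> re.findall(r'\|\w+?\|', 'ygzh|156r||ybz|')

Walking the string: at [4:10] → '|156r|'; at [10:15] → '|ybz|'.
No capturing groups, so `findall` returns the 2 full match strings.

['|156r|', '|ybz|']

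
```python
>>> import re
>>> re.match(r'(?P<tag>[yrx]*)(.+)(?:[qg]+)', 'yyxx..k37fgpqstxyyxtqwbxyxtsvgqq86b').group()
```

'yyxx..k37fgpqstxyyxtqwbxyxtsvgqq'

This matches zero or more of one of [yrx] (captured as 'tag'); then one or more of any character (captured); then one or more of one of [qg] (non-capturing group).
`re.match` won't scan ahead — the pattern has to work from the very first character.
The match spans [0:32] → 'yyxx..k37fgpqstxyyxtqwbxyxtsvgqq'.
Captured: group 1 = 'yyxx', group 2 = '..k37fgpqstxyyxtqwbxyxtsvgq'.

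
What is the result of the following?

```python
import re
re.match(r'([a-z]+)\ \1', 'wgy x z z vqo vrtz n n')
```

None

A backreference is literal: `\1` must see the identical characters the first group matched.
`match` is anchored at position 0; if the pattern doesn't fit there, it returns None.
Here the pattern fails at index 0, so the call returns None.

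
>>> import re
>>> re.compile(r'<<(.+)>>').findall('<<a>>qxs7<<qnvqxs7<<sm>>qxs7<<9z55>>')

With a single group, `findall` returns only what that group captured — 1 item.

['a>>qxs7<<qnvqxs7<<sm>>qxs7<<9z55']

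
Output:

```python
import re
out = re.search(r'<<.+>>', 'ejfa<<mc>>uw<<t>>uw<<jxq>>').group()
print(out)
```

The match spans [4:26] → '<<mc>>uw<<t>>uw<<jxq>>'.

<<mc>>uw<<t>>uw<<jxq>>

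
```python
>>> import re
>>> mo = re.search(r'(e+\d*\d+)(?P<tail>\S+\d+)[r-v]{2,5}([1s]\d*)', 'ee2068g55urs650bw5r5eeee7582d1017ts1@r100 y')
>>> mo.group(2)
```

The match spans [0:36] → 'ee2068g55urs650bw5r5eeee7582d1017ts1'.
Captured: group 1 = 'ee2068', group 2 = 'g55urs650bw5r5eeee7582d1017', group 3 = '1'.

'g55urs650bw5r5eeee7582d1017'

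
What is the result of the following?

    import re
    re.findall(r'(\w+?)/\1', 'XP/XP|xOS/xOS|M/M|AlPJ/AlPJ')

['XP', 'xOS', 'M', 'AlPJ']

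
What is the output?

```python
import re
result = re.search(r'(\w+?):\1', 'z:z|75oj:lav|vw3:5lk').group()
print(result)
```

z:z

`\1` is not a pattern — it's the concrete string captured by group 1, re-applied verbatim.
`re.search` tries every starting position until one works.
The match spans [0:3] → 'z:z'.
Captured: group 1 = 'z'.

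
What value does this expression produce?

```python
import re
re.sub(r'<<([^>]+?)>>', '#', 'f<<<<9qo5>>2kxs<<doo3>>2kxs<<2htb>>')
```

'f#2kxs#2kxs#'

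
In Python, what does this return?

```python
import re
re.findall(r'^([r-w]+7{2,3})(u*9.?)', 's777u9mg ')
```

[('s777', 'u9m')]

Pattern: anchored at the start of the string; then one or more of a character in [r-w], then 2 to 3 of a literal '7' (captured); then zero or more of the literal 'u', then the literal '9', then optionally any character (captured).
Scanning left to right: at [0:7] match 's777u9m', groups = ('s777', 'u9m').
With 2 capturing groups, `findall` returns a 2-tuple per match.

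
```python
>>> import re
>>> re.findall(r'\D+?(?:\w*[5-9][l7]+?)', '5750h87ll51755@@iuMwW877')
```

['h87l', '@@iuMwW877']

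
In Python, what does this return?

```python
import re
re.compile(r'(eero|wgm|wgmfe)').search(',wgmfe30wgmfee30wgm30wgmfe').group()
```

Branches in `(...|...)` are attempted left-to-right; the first branch that allows the whole pattern to succeed is taken.
`re.search` scans for the first position where the pattern succeeds.
The match spans [1:4] → 'wgm'.
Captured: group 1 = 'wgm'.

'wgm'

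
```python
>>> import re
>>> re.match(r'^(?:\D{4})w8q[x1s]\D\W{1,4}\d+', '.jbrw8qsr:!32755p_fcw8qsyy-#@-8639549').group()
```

'.jbrw8qsr:!32755'

`re.match` only tries the pattern at the start of the string.
The match spans [0:16] → '.jbrw8qsr:!32755'.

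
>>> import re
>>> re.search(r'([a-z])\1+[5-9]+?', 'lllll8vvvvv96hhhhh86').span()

(0, 6)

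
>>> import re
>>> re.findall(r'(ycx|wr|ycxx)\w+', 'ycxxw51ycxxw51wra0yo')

Alternation isn't longest-match — the leftmost alternative that fits at this position is chosen.
One capturing group, so `findall` returns just the captured substring from the one match — 1 in all.

['ycx']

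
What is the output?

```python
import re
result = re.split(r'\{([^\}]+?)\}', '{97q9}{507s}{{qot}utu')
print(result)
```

`re.split` interleaves the captured-group text with the surrounding fragments.

['', '97q9', '', '507s', '', '{qot', 'utu']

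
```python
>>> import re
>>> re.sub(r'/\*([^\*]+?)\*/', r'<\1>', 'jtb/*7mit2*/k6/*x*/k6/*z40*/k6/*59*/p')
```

`\1` in the replacement pulls in group 1's text for each match.

'jtb<7mit2>k6<x>k6<z40>k6<59>p'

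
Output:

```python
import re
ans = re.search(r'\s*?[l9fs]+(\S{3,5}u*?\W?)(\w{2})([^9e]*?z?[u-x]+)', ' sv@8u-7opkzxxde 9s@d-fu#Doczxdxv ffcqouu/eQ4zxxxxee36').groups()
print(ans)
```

('v@8u-', '7o', 'pkzxx')

The match spans [0:14] → ' sv@8u-7opkzxx'.
Captured: group 1 = 'v@8u-', group 2 = '7o', group 3 = 'pkzxx'.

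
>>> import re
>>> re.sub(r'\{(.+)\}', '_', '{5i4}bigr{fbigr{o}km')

Matches: at [0:18] → '{5i4}bigr{fbigr{o}'.
Each match is replaced by '_'.

'_km'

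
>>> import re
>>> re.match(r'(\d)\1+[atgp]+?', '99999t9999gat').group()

'99999t'

`re.match` only tries the pattern at the start of the string.
The match spans [0:6] → '99999t'.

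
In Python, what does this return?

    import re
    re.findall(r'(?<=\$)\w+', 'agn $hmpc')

['hmpc']

The positive lookaround only admits positions where the adjacent text matches; those characters stay outside the span.
Walking the string: at [5:9] → 'hmpc'.
Since nothing is captured, `findall` lists the 1 matched substring directly.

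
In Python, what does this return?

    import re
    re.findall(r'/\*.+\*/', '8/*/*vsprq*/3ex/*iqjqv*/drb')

['/*/*vsprq*/3ex/*iqjqv*/']

Scanning left to right: at [1:24] → '/*/*vsprq*/3ex/*iqjqv*/'.
`findall` yields the raw match text (1 of them) because the pattern has no groups.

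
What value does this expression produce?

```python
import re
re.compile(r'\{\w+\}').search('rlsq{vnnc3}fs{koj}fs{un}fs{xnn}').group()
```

'{vnnc3}'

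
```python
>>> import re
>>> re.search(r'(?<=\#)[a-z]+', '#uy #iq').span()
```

Because the assertion is zero-width, the text it checks is not consumed and won't appear in the result.
`re.search` tries every starting position until one works.
The match spans [1:3] → 'uy'.

(1, 3)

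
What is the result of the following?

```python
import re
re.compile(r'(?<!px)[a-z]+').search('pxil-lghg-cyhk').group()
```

`(?!…)`/`(?<!…)` only lets a position through if the neighbouring text does NOT match; no characters are consumed.
The match spans [0:4] → 'pxil'.

'pxil'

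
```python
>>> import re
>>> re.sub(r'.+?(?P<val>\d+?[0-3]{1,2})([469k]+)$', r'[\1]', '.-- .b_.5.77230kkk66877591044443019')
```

A `+?`/`*?`/`{m,n}?` starts at its minimum and grows only as far as needed for what follows to match.
`\1` in the replacement pulls in group 1's text for each match.

'[6687759104444301]'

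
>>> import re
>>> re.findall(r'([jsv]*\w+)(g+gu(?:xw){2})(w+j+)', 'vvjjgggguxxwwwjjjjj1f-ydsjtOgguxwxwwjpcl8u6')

The pattern matches zero or more of one of [jsv], then one or more of a word character (captured); then one or more of the literal 'g', then the literal 'gu', then the literal 'xw' repeated 2 times (captured); then one or more of the literal 'w', then one or more of a literal 'j' (captured).
Walking the string: at [22:37] match 'ydsjtOgguxwxwwj', groups = ('ydsjtO', 'gguxwxw', 'wj').
Multiple groups make `findall` return tuples — one 3-tuple for the one match.

[('ydsjtO', 'gguxwxw', 'wj')]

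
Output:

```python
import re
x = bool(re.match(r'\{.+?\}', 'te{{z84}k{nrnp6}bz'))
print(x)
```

False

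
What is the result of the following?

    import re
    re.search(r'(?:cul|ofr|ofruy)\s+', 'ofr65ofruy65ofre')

None

Here no position works, so the call returns None.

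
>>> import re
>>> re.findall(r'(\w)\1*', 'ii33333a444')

['i', '3', 'a', '4']

`\1` has to match the exact text group 1 already captured.
Walking the string: at [0:2] match 'ii', group 1 = 'i'; at [2:7] match '33333', group 1 = '3'; at [7:8] match 'a', group 1 = 'a'; at [8:11] match '444', group 1 = '4'.
With a single group, `findall` returns only what that group captured — 4 items.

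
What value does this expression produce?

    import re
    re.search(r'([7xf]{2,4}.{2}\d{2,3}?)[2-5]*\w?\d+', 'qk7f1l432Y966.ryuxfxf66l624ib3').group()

'7f1l432Y966'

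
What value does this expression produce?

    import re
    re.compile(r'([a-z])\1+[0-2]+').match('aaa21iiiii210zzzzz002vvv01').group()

The backreference `\1` re-matches whatever the first group consumed, character for character.
With `match`, the pattern is implicitly anchored at the beginning.
The match spans [0:5] → 'aaa21'.
Captured: group 1 = 'a'.

'aaa21'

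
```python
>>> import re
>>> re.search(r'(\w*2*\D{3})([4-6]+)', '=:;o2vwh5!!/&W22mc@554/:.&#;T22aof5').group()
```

'o2vwh5'

The pattern matches zero or more of a word character, then zero or more of the literal '2', then exactly 3 of a non-digit (captured); then one or more of a character in [4-6] (captured).
The match spans [3:9] → 'o2vwh5'.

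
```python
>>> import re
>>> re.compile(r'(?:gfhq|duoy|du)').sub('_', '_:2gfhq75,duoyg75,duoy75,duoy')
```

'_:2_75,_g75,_75,_'

`|` is ordered: at each position the engine commits to the first alternative that works.
Matches: at [3:7] → 'gfhq'; at [10:14] → 'duoy'; at [18:22] → 'duoy'; at [25:29] → 'duoy'.
Every occurrence is swapped for '_'.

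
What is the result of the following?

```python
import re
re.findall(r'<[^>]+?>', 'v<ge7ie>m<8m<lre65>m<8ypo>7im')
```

['<ge7ie>', '<8m<lre65>', '<8ypo>']

Matches: at [1:8] → '<ge7ie>'; at [9:19] → '<8m<lre65>'; at [20:26] → '<8ypo>'.
With no groups in the pattern, `findall` gives back each whole match — 3 here.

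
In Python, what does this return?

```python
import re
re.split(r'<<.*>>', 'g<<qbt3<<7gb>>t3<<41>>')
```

The string is cut at each match, leaving 2 pieces.

['g', '']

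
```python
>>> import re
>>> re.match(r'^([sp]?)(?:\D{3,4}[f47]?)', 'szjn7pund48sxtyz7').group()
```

This matches anchored at the start of the string; then optionally one of [sp] (captured); then 3 to 4 of a non-digit, then optionally one of [f47] (non-capturing group).
`re.match` won't scan ahead — the pattern has to work from the very first character.
The match spans [0:5] → 'szjn7'.
Captured: group 1 = 's'.

'szjn7'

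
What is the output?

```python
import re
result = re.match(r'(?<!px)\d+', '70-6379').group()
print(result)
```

70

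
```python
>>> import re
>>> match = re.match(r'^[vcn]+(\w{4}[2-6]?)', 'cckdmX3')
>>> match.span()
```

(0, 7)

`match` is anchored at position 0; if the pattern doesn't fit there, it returns None.
The match spans [0:7] → 'cckdmX3'.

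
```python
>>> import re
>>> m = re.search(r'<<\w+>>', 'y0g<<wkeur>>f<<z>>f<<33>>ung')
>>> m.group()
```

`re.search` tries every starting position until one works.
The match spans [3:12] → '<<wkeur>>'.

'<<wkeur>>'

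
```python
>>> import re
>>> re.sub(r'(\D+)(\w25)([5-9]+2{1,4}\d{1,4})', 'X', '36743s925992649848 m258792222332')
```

'36743X48X'

This matches one or more of a non-digit (captured); then a word character, then the literal '25' (captured); then one or more of a character in [5-9], then 1 to 4 of the literal '2', then 1 to 4 of a digit (captured).
Each match is replaced by 'X'.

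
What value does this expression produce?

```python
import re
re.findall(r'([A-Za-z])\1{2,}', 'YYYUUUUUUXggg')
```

A backreference is literal: `\1` must see the identical characters the first group matched.
One capturing group, so `findall` returns just the captured substring from each match — 3 in all.

['Y', 'U', 'g']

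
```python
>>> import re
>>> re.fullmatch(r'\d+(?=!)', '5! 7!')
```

None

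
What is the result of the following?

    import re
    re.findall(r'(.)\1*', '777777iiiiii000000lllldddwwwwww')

['7', 'i', '0', 'l', 'd', 'w']

`\1` has to match the exact text group 1 already captured.
One capturing group, so `findall` returns just the captured substring from each match — 6 in all.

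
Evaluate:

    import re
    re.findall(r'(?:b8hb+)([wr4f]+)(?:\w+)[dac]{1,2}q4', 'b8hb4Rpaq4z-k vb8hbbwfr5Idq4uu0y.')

This matches the literal 'b8h', then one or more of a literal 'b' (non-capturing group); then one or more of one of [wr4f] (captured); then one or more of a word character (non-capturing group); then 1 to 2 of one of [dac], then the literal 'q4'.
One capturing group, so `findall` returns just the captured substring from each match — 2 in all.

['4', 'wfr']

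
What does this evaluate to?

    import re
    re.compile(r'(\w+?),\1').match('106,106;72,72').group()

'106,106'

`re.match` won't scan ahead — the pattern has to work from the very first character.
The match spans [0:7] → '106,106'.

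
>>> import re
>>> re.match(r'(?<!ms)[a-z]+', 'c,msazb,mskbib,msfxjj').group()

With `match`, the pattern is implicitly anchored at the beginning.
The match spans [0:1] → 'c'.

'c'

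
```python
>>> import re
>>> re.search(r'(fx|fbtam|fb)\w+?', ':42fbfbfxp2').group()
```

Unlike `match`, `search` isn't anchored — it looks for the pattern anywhere in the string.
The match spans [3:6] → 'fbf'.
Captured: group 1 = 'fb'.

'fbf'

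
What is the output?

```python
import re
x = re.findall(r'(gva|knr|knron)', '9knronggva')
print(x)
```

['knr', 'gva']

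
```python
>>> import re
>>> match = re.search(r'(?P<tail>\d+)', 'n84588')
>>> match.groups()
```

This matches one or more of a digit (captured as 'tail').
`re.search` tries every starting position until one works.
The match spans [1:6] → '84588'.
Captured: group 1 = '84588'.

('84588',)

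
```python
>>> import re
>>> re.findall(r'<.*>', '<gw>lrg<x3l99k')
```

With no groups in the pattern, `findall` gives back each whole match — 1 here.

['<gw>']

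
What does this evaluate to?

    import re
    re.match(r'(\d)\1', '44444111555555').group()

'44'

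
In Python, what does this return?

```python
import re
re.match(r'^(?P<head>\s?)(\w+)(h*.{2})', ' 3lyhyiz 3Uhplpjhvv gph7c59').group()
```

The pattern matches anchored at the start of the string; then optionally whitespace (captured as 'head'); then one or more of a word character (captured); then zero or more of the literal 'h', then exactly 2 of any character (captured).
`re.match` only tries the pattern at the start of the string.
The match spans [0:10] → ' 3lyhyiz 3'.
Captured: group 1 = ' ', group 2 = '3lyhyiz', group 3 = ' 3'.

' 3lyhyiz 3'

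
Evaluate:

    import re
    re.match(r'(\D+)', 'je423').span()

Pattern: one or more of a non-digit (captured).
`re.match` won't scan ahead — the pattern has to work from the very first character.
The match spans [0:2] → 'je'.
Captured: group 1 = 'je'.

(0, 2)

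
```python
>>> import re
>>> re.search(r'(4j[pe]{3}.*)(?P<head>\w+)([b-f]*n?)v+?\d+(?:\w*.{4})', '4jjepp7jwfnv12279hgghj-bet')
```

None

This matches the literal '4j', then exactly 3 of one of [pe], then zero or more of any character (captured); then one or more of a word character (captured as 'head'); then zero or more of a character in [b-f], then optionally a literal 'n' (captured); then one or more of the literal 'v' (lazy), then one or more of a digit; then zero or more of a word character, then exactly 4 of any character (non-capturing group).
Unlike `match`, `search` isn't anchored — it looks for the pattern anywhere in the string.
Here no position works, so the call returns None.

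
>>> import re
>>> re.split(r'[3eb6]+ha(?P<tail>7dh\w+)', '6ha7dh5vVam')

['', '7dh5vVam', '']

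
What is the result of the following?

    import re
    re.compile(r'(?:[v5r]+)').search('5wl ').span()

The pattern matches one or more of one of [v5r] (non-capturing group).
The match spans [0:1] → '5'.

(0, 1)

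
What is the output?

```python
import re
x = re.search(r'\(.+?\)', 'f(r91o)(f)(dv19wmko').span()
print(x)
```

(1, 7)

A non-greedy quantifier consumes as few characters as it can — just enough that the remainder of the pattern still matches from where it stops; whatever follows it matches normally.
`re.search` tries every starting position until one works.
The match spans [1:7] → '(r91o)'.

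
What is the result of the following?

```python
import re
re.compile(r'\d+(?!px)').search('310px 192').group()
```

'31'

The negative lookahead/lookbehind blocks any match where the forbidden context is present.
`re.search` scans for the first position where the pattern succeeds.
The match spans [0:2] → '31'.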